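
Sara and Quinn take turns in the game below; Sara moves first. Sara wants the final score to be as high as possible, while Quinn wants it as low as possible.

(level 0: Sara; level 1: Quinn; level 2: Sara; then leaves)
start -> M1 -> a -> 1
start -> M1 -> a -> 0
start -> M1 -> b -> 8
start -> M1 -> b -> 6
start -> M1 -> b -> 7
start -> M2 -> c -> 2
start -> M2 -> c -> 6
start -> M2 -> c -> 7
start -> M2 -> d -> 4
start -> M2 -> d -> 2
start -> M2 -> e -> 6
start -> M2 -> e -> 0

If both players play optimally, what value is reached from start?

a (Sara): max(1, 0) = 1
b (Sara): max(8, 6, 7) = 8
M1 (Quinn): min(1, 8) = 1
c (Sara): max(2, 6, 7) = 7
d (Sara): max(4, 2) = 4
e (Sara): max(6, 0) = 6
M2 (Quinn): min(7, 4, 6) = 4
start (Sara): max(1, 4) = 4

4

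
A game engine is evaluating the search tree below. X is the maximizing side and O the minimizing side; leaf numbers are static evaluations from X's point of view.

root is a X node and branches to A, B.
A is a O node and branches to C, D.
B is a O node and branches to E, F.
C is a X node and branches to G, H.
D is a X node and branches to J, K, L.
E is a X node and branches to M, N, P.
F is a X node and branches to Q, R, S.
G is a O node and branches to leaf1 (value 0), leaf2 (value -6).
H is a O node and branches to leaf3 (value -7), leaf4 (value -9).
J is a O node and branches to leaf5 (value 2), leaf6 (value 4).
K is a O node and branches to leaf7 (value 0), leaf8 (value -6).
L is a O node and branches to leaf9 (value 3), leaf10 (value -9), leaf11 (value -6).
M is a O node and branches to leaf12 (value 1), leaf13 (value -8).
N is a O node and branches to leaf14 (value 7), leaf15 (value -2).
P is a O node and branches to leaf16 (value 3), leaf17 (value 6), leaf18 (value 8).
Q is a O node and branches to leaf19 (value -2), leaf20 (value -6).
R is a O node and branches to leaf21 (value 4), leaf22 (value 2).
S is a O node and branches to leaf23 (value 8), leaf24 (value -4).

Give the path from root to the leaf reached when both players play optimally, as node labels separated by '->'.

G (O): min(0, -6) = -6
H (O): min(-7, -9) = -9
C (X): max(-6, -9) = -6
J (O): min(2, 4) = 2
K (O): min(0, -6) = -6
L (O): min(3, -9, -6) = -9
D (X): max(2, -6, -9) = 2
A (O): min(-6, 2) = -6
M (O): min(1, -8) = -8
N (O): min(7, -2) = -2
P (O): min(3, 6, 8) = 3
E (X): max(-8, -2, 3) = 3
Q (O): min(-2, -6) = -6
R (O): min(4, 2) = 2
S (O): min(8, -4) = -4
F (X): max(-6, 2, -4) = 2
B (O): min(3, 2) = 2
root (X): max(-6, 2) = 2
At root, X picks B (highest: 2).
At B, O picks F (lowest: 2).
At F, X picks R (highest: 2).
At R, O picks leaf22 (lowest: 2).
Terminal value 2.

root -> B -> F -> R -> leaf22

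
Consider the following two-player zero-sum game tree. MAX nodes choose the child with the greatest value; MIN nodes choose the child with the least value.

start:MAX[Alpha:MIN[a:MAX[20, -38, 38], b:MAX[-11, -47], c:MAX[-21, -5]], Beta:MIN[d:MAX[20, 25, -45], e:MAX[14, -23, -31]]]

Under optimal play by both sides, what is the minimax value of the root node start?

a (MAX): max(20, -38, 38) = 38
b (MAX): max(-11, -47) = -11
c (MAX): max(-21, -5) = -5
Alpha (MIN): min(38, -11, -5) = -11
d (MAX): max(20, 25, -45) = 25
e (MAX): max(14, -23, -31) = 14
Beta (MIN): min(25, 14) = 14
start (MAX): max(-11, 14) = 14

14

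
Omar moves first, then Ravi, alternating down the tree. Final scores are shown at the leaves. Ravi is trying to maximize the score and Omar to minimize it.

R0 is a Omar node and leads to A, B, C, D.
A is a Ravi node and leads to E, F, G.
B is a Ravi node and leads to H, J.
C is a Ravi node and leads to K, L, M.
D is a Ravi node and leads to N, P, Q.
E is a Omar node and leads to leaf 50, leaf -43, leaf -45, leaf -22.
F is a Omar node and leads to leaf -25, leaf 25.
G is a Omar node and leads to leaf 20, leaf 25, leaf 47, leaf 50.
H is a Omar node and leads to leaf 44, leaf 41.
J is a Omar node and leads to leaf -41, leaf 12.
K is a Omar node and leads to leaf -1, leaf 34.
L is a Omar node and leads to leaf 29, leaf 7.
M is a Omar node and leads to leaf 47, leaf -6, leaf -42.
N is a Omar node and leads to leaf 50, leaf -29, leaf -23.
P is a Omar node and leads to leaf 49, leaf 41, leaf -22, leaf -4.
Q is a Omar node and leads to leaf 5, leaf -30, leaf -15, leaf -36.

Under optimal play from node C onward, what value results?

K (Omar): min(-1, 34) = -1
L (Omar): min(29, 7) = 7
M (Omar): min(47, -6, -42) = -42
C (Ravi): max(-1, 7, -42) = 7

7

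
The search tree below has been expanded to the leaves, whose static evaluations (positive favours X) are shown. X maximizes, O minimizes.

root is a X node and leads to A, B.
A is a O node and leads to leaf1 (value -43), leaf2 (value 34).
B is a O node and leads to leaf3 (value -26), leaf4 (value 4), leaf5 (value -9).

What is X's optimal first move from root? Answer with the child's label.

A (O): min(-43, 34) = -43
B (O): min(-26, 4, -9) = -26
root (X): max(-43, -26) = -26
X at root wants the highest of {A=-43, B=-26}, so chooses B.

B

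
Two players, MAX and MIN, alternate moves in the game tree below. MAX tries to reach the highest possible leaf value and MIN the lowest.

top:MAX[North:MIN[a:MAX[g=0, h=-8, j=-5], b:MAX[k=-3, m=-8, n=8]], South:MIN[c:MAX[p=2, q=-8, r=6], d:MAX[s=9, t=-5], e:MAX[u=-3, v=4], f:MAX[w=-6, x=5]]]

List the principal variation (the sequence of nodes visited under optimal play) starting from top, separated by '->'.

a (MAX): max(0, -8, -5) = 0
b (MAX): max(-3, -8, 8) = 8
North (MIN): min(0, 8) = 0
c (MAX): max(2, -8, 6) = 6
d (MAX): max(9, -5) = 9
e (MAX): max(-3, 4) = 4
f (MAX): max(-6, 5) = 5
South (MIN): min(6, 9, 4, 5) = 4
top (MAX): max(0, 4) = 4
At top, MAX picks South (highest: 4).
At South, MIN picks e (lowest: 4).
At e, MAX picks v (highest: 4).
Terminal value 4.

top -> South -> e -> v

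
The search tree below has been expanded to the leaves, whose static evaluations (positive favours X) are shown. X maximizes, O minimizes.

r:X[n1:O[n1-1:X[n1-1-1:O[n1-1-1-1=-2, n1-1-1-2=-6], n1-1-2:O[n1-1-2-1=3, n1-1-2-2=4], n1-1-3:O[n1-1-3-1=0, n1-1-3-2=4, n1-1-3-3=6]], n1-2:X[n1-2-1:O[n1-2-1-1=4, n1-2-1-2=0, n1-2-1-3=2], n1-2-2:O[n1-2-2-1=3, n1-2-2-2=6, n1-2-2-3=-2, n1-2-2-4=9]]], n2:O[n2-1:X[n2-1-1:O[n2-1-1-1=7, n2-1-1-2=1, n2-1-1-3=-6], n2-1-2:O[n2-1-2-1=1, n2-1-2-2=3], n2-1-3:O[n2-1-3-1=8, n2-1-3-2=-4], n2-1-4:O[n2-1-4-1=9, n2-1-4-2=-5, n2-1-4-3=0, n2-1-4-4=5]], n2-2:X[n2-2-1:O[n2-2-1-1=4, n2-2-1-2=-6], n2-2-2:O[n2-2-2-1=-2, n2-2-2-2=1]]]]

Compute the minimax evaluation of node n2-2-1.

n2-2-1 (O): min(4, -6) = -6

-6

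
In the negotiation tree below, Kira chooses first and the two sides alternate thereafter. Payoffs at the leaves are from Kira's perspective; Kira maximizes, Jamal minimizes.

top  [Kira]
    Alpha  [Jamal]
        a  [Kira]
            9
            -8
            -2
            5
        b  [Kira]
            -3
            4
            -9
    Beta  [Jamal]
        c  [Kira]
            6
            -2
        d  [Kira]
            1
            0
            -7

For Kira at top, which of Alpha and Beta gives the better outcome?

Alpha

a (Kira): max(9, -8, -2, 5) = 9
b (Kira): max(-3, 4, -9) = 4
Alpha (Jamal): min(9, 4) = 4
c (Kira): max(6, -2) = 6
d (Kira): max(1, 0, -7) = 1
Beta (Jamal): min(6, 1) = 1
Kira prefers the higher value; Alpha=4, Beta=1. Alpha is better since 4 > 1.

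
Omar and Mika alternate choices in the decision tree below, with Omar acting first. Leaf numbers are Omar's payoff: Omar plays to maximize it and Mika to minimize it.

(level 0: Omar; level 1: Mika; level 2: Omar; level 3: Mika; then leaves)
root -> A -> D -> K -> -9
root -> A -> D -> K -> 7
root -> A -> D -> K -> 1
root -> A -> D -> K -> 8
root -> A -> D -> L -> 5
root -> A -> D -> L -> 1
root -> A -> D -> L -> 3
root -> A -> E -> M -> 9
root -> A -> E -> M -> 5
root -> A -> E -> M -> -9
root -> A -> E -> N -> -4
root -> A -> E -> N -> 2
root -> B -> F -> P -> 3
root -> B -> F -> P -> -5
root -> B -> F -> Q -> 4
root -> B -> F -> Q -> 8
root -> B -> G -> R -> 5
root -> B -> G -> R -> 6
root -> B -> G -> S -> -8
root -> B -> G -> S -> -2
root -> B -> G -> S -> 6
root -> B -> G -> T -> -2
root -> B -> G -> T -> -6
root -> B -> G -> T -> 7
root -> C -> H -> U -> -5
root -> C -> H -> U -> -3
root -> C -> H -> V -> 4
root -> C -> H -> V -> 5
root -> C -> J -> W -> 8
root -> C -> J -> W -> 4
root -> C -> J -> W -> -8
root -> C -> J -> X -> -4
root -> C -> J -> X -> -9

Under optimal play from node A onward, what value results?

-4

K (Mika): min(-9, 7, 1, 8) = -9
L (Mika): min(5, 1, 3) = 1
D (Omar): max(-9, 1) = 1
M (Mika): min(9, 5, -9) = -9
N (Mika): min(-4, 2) = -4
E (Omar): max(-9, -4) = -4
A (Mika): min(1, -4) = -4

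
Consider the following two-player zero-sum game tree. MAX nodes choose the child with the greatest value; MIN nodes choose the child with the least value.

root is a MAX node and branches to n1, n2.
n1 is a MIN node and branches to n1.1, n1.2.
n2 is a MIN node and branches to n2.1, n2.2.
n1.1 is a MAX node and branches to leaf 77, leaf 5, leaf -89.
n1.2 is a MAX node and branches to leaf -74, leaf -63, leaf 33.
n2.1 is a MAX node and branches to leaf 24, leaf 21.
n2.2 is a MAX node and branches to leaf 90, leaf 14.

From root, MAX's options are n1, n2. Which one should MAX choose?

n1

n1.1 (MAX): max(77, 5, -89) = 77
n1.2 (MAX): max(-74, -63, 33) = 33
n1 (MIN): min(77, 33) = 33
n2.1 (MAX): max(24, 21) = 24
n2.2 (MAX): max(90, 14) = 90
n2 (MIN): min(24, 90) = 24
root (MAX): max(33, 24) = 33
MAX at root wants the highest of {n1=33, n2=24}, so chooses n1.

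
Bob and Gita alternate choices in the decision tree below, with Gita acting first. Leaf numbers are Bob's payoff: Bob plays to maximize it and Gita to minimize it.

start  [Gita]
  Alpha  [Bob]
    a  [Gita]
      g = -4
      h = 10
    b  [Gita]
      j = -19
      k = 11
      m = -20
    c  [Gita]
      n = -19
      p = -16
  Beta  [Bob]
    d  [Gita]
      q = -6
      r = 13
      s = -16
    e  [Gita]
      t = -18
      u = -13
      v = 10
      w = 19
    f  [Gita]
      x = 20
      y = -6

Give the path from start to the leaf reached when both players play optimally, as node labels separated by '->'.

a (Gita): min(-4, 10) = -4
b (Gita): min(-19, 11, -20) = -20
c (Gita): min(-19, -16) = -19
Alpha (Bob): max(-4, -20, -19) = -4
d (Gita): min(-6, 13, -16) = -16
e (Gita): min(-18, -13, 10, 19) = -18
f (Gita): min(20, -6) = -6
Beta (Bob): max(-16, -18, -6) = -6
start (Gita): min(-4, -6) = -6
At start, Gita picks Beta (lowest: -6).
At Beta, Bob picks f (highest: -6).
At f, Gita picks y (lowest: -6).
Terminal value -6.

start -> Beta -> f -> y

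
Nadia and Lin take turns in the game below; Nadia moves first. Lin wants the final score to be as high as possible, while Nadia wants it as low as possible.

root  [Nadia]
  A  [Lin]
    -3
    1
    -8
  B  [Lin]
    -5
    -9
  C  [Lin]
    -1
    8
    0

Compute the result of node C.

8

C (Lin): max(-1, 8, 0) = 8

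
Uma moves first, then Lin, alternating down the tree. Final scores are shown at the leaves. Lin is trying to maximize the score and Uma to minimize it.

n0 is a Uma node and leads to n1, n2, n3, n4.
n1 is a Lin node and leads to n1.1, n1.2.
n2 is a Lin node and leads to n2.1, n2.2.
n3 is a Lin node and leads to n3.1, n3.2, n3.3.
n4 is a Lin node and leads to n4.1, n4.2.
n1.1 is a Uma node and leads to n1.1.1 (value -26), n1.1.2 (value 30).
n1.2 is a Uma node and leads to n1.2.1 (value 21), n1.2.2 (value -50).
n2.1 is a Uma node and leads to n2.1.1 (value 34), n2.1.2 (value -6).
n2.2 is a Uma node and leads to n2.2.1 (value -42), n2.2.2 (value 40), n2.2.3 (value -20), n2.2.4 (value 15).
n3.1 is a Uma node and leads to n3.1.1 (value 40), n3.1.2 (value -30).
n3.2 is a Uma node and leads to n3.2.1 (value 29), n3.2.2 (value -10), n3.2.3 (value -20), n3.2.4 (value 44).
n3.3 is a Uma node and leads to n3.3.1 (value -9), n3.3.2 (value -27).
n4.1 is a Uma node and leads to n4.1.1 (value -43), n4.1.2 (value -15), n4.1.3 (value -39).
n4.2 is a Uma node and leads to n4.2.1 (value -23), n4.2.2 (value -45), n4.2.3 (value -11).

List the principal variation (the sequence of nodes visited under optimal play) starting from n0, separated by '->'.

n1.1 (Uma): min(-26, 30) = -26
n1.2 (Uma): min(21, -50) = -50
n1 (Lin): max(-26, -50) = -26
n2.1 (Uma): min(34, -6) = -6
n2.2 (Uma): min(-42, 40, -20, 15) = -42
n2 (Lin): max(-6, -42) = -6
n3.1 (Uma): min(40, -30) = -30
n3.2 (Uma): min(29, -10, -20, 44) = -20
n3.3 (Uma): min(-9, -27) = -27
n3 (Lin): max(-30, -20, -27) = -20
n4.1 (Uma): min(-43, -15, -39) = -43
n4.2 (Uma): min(-23, -45, -11) = -45
n4 (Lin): max(-43, -45) = -43
n0 (Uma): min(-26, -6, -20, -43) = -43
At n0, Uma picks n4 (lowest: -43).
At n4, Lin picks n4.1 (highest: -43).
At n4.1, Uma picks n4.1.1 (lowest: -43).
Terminal value -43.

n0 -> n4 -> n4.1 -> n4.1.1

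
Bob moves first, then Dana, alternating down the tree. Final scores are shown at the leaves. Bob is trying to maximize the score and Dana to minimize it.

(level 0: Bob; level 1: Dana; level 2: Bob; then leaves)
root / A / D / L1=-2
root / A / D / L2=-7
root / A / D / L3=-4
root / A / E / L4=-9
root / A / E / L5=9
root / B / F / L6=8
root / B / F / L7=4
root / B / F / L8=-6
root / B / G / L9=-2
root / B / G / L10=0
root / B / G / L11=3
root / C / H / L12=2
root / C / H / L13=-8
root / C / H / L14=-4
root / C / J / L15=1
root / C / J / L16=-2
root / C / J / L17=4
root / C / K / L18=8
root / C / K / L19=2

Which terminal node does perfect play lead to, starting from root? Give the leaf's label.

D (Bob): max(-2, -7, -4) = -2
E (Bob): max(-9, 9) = 9
A (Dana): min(-2, 9) = -2
F (Bob): max(8, 4, -6) = 8
G (Bob): max(-2, 0, 3) = 3
B (Dana): min(8, 3) = 3
H (Bob): max(2, -8, -4) = 2
J (Bob): max(1, -2, 4) = 4
K (Bob): max(8, 2) = 8
C (Dana): min(2, 4, 8) = 2
root (Bob): max(-2, 3, 2) = 3
At root, Bob picks B (highest: 3).
At B, Dana picks G (lowest: 3).
At G, Bob picks L11 (highest: 3).
Terminal value 3.

L11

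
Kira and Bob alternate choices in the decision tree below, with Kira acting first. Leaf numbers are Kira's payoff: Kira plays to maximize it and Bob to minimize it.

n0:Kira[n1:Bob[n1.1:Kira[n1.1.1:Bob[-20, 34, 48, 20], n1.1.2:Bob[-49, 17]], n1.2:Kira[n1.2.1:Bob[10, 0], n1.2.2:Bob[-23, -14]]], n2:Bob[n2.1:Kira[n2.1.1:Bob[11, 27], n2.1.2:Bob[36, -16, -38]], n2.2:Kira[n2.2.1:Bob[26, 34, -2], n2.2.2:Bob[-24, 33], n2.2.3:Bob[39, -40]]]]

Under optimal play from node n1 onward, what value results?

n1.1.1 (Bob): min(-20, 34, 48, 20) = -20
n1.1.2 (Bob): min(-49, 17) = -49
n1.1 (Kira): max(-20, -49) = -20
n1.2.1 (Bob): min(10, 0) = 0
n1.2.2 (Bob): min(-23, -14) = -23
n1.2 (Kira): max(0, -23) = 0
n1 (Bob): min(-20, 0) = -20

-20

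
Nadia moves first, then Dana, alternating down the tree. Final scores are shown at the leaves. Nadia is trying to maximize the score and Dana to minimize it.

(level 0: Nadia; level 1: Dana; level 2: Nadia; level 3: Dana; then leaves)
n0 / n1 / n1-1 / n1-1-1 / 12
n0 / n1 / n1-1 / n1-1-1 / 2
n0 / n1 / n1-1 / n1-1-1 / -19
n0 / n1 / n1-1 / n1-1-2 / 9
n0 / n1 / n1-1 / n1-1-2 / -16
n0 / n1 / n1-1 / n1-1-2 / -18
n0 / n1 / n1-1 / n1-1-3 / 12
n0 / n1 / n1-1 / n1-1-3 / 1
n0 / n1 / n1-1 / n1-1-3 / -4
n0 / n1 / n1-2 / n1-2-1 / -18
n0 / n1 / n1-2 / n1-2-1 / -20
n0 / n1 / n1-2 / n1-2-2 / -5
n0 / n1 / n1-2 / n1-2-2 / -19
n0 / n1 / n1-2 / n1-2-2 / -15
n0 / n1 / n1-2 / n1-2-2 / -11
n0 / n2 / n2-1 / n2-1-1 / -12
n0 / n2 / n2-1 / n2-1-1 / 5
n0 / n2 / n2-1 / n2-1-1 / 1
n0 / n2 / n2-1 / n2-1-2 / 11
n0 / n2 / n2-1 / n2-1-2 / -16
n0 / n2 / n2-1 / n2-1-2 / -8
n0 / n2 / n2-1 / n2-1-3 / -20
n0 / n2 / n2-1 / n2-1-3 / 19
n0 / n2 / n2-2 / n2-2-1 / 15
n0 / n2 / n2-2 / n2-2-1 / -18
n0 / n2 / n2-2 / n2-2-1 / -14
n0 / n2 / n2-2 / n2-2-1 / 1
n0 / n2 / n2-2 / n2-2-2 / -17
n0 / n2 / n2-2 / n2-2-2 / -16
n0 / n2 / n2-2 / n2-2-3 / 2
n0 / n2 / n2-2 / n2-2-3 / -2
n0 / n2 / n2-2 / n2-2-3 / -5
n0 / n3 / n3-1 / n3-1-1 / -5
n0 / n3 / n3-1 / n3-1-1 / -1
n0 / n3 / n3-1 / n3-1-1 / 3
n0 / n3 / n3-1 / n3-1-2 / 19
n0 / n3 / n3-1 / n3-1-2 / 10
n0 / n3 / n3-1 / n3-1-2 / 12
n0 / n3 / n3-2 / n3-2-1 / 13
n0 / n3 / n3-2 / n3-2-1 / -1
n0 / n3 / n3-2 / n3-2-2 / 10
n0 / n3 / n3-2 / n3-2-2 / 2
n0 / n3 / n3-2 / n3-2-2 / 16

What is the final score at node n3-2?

2

n3-2-1 (Dana): min(13, -1) = -1
n3-2-2 (Dana): min(10, 2, 16) = 2
n3-2 (Nadia): max(-1, 2) = 2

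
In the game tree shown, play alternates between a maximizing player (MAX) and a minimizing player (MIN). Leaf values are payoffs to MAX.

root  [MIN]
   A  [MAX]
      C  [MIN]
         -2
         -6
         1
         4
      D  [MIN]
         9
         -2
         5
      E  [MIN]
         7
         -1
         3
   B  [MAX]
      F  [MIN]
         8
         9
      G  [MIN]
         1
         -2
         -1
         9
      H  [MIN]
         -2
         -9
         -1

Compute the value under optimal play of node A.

C (MIN): min(-2, -6, 1, 4) = -6
D (MIN): min(9, -2, 5) = -2
E (MIN): min(7, -1, 3) = -1
A (MAX): max(-6, -2, -1) = -1

-1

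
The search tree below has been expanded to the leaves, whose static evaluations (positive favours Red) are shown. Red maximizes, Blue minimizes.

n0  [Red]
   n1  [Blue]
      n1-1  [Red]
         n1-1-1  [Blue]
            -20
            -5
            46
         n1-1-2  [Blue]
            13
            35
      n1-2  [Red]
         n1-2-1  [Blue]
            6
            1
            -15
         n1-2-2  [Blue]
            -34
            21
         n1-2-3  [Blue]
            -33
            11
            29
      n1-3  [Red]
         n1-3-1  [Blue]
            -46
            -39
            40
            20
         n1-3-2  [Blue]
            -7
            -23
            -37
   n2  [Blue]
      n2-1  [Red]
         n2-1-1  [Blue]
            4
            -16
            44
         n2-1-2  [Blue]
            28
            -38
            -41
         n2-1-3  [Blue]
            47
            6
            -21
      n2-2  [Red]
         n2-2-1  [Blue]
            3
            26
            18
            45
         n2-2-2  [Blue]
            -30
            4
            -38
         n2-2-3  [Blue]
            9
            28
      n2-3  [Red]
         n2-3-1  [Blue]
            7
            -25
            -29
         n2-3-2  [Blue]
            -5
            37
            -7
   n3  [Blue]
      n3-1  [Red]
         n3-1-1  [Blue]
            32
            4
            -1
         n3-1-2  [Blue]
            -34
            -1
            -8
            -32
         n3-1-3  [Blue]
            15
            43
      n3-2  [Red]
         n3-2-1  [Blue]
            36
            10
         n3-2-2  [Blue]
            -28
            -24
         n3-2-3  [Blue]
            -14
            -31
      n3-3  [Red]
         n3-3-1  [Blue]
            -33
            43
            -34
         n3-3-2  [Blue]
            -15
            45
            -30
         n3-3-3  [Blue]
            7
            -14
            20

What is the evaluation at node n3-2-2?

-28

n3-2-2 (Blue): min(-28, -24) = -28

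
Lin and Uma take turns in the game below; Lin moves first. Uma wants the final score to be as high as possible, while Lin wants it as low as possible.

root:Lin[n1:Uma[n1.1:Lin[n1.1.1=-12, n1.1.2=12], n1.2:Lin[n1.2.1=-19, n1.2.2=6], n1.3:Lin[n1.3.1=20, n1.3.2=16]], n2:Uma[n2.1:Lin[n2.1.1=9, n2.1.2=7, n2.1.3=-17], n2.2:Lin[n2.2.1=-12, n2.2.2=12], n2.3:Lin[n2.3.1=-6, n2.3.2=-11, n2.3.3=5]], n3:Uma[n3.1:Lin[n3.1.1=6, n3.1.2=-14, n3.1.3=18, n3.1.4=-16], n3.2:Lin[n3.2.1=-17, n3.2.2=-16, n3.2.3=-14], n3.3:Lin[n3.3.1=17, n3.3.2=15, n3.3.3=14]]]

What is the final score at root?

n1.1 (Lin): min(-12, 12) = -12
n1.2 (Lin): min(-19, 6) = -19
n1.3 (Lin): min(20, 16) = 16
n1 (Uma): max(-12, -19, 16) = 16
n2.1 (Lin): min(9, 7, -17) = -17
n2.2 (Lin): min(-12, 12) = -12
n2.3 (Lin): min(-6, -11, 5) = -11
n2 (Uma): max(-17, -12, -11) = -11
n3.1 (Lin): min(6, -14, 18, -16) = -16
n3.2 (Lin): min(-17, -16, -14) = -17
n3.3 (Lin): min(17, 15, 14) = 14
n3 (Uma): max(-16, -17, 14) = 14
root (Lin): min(16, -11, 14) = -11

-11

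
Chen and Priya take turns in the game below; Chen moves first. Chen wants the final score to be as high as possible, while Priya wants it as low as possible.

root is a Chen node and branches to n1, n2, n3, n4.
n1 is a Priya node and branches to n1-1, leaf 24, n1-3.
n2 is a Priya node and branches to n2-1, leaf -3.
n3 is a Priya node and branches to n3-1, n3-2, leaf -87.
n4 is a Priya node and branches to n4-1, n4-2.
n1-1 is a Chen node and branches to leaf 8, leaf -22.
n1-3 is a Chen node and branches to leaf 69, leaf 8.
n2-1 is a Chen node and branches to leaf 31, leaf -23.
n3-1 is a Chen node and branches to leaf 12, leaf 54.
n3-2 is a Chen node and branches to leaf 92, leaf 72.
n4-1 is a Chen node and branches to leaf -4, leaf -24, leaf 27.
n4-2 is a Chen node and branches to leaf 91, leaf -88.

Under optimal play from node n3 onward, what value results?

-87

n3-1 (Chen): max(12, 54) = 54
n3-2 (Chen): max(92, 72) = 92
n3 (Priya): min(54, 92, -87) = -87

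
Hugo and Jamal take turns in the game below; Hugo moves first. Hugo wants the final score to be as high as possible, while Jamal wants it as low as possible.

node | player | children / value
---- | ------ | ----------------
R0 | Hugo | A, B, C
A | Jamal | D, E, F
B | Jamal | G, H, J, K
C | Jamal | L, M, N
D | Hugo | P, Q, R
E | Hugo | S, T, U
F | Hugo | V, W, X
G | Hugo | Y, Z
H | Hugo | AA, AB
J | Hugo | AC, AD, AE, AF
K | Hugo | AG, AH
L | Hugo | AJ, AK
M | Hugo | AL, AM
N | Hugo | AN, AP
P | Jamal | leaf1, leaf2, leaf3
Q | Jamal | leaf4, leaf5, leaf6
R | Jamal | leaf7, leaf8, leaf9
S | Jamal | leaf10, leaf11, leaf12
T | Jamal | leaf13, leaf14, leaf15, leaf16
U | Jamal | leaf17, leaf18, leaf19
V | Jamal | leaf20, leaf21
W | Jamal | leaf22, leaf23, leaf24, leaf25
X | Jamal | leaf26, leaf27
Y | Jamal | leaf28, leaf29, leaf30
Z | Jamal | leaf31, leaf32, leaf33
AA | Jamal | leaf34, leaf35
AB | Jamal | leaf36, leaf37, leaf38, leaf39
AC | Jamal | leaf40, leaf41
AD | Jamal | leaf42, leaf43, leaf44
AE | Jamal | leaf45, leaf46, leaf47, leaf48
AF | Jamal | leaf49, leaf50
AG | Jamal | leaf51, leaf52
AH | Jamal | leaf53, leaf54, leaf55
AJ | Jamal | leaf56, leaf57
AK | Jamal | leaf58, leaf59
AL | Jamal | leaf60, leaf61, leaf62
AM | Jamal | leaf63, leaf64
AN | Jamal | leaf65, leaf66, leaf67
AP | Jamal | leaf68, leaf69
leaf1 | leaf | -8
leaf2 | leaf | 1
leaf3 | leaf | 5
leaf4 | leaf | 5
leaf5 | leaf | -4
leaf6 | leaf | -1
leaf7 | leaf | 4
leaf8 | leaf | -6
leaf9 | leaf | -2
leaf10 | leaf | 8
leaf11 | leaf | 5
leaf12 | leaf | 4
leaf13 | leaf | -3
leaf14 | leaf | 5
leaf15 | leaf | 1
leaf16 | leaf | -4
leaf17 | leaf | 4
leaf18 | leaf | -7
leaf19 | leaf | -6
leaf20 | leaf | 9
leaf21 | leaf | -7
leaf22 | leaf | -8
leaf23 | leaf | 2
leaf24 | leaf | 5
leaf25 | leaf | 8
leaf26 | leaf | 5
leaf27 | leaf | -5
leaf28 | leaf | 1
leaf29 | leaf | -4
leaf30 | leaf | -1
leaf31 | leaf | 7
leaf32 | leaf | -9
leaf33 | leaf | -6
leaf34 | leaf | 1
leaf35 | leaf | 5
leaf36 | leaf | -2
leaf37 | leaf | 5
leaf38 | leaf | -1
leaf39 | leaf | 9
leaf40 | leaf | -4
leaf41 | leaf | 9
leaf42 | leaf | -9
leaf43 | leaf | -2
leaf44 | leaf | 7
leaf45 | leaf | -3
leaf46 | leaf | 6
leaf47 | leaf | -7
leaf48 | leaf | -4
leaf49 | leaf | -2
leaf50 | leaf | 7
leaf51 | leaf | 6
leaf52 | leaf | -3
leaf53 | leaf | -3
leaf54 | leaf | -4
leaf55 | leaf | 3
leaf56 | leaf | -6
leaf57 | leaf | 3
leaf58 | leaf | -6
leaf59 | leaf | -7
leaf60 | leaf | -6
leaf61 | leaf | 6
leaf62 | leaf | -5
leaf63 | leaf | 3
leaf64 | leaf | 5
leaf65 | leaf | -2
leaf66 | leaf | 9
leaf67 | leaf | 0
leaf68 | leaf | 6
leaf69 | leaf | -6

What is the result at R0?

-4

P (Jamal): min(-8, 1, 5) = -8
Q (Jamal): min(5, -4, -1) = -4
R (Jamal): min(4, -6, -2) = -6
D (Hugo): max(-8, -4, -6) = -4
S (Jamal): min(8, 5, 4) = 4
T (Jamal): min(-3, 5, 1, -4) = -4
U (Jamal): min(4, -7, -6) = -7
E (Hugo): max(4, -4, -7) = 4
V (Jamal): min(9, -7) = -7
W (Jamal): min(-8, 2, 5, 8) = -8
X (Jamal): min(5, -5) = -5
F (Hugo): max(-7, -8, -5) = -5
A (Jamal): min(-4, 4, -5) = -5
Y (Jamal): min(1, -4, -1) = -4
Z (Jamal): min(7, -9, -6) = -9
G (Hugo): max(-4, -9) = -4
AA (Jamal): min(1, 5) = 1
AB (Jamal): min(-2, 5, -1, 9) = -2
H (Hugo): max(1, -2) = 1
AC (Jamal): min(-4, 9) = -4
AD (Jamal): min(-9, -2, 7) = -9
AE (Jamal): min(-3, 6, -7, -4) = -7
AF (Jamal): min(-2, 7) = -2
J (Hugo): max(-4, -9, -7, -2) = -2
AG (Jamal): min(6, -3) = -3
AH (Jamal): min(-3, -4, 3) = -4
K (Hugo): max(-3, -4) = -3
B (Jamal): min(-4, 1, -2, -3) = -4
AJ (Jamal): min(-6, 3) = -6
AK (Jamal): min(-6, -7) = -7
L (Hugo): max(-6, -7) = -6
AL (Jamal): min(-6, 6, -5) = -6
AM (Jamal): min(3, 5) = 3
M (Hugo): max(-6, 3) = 3
AN (Jamal): min(-2, 9, 0) = -2
AP (Jamal): min(6, -6) = -6
N (Hugo): max(-2, -6) = -2
C (Jamal): min(-6, 3, -2) = -6
R0 (Hugo): max(-5, -4, -6) = -4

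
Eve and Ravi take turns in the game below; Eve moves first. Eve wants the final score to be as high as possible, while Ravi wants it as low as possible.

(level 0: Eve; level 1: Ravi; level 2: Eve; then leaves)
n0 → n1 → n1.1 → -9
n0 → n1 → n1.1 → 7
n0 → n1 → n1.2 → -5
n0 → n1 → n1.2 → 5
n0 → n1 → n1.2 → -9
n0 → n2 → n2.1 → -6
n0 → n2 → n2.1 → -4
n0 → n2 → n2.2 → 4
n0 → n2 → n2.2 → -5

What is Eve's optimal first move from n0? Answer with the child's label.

n1.1 (Eve): max(-9, 7) = 7
n1.2 (Eve): max(-5, 5, -9) = 5
n1 (Ravi): min(7, 5) = 5
n2.1 (Eve): max(-6, -4) = -4
n2.2 (Eve): max(4, -5) = 4
n2 (Ravi): min(-4, 4) = -4
n0 (Eve): max(5, -4) = 5
Eve at n0 wants the highest of {n1=5, n2=-4}, so chooses n1.

n1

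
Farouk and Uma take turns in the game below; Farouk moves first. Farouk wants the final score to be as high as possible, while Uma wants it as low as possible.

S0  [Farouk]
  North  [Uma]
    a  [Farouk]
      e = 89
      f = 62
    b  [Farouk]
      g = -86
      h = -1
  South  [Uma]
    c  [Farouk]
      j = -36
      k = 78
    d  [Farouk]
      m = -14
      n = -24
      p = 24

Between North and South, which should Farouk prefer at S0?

South

a (Farouk): max(89, 62) = 89
b (Farouk): max(-86, -1) = -1
North (Uma): min(89, -1) = -1
c (Farouk): max(-36, 78) = 78
d (Farouk): max(-14, -24, 24) = 24
South (Uma): min(78, 24) = 24
Farouk prefers the higher value; North=-1, South=24. South is better since 24 > -1.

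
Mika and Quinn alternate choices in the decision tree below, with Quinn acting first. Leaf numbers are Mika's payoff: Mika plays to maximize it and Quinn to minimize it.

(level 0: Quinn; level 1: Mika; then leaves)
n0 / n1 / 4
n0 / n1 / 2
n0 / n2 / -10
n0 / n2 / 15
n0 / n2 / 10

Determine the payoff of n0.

4

n1 (Mika): max(4, 2) = 4
n2 (Mika): max(-10, 15, 10) = 15
n0 (Quinn): min(4, 15) = 4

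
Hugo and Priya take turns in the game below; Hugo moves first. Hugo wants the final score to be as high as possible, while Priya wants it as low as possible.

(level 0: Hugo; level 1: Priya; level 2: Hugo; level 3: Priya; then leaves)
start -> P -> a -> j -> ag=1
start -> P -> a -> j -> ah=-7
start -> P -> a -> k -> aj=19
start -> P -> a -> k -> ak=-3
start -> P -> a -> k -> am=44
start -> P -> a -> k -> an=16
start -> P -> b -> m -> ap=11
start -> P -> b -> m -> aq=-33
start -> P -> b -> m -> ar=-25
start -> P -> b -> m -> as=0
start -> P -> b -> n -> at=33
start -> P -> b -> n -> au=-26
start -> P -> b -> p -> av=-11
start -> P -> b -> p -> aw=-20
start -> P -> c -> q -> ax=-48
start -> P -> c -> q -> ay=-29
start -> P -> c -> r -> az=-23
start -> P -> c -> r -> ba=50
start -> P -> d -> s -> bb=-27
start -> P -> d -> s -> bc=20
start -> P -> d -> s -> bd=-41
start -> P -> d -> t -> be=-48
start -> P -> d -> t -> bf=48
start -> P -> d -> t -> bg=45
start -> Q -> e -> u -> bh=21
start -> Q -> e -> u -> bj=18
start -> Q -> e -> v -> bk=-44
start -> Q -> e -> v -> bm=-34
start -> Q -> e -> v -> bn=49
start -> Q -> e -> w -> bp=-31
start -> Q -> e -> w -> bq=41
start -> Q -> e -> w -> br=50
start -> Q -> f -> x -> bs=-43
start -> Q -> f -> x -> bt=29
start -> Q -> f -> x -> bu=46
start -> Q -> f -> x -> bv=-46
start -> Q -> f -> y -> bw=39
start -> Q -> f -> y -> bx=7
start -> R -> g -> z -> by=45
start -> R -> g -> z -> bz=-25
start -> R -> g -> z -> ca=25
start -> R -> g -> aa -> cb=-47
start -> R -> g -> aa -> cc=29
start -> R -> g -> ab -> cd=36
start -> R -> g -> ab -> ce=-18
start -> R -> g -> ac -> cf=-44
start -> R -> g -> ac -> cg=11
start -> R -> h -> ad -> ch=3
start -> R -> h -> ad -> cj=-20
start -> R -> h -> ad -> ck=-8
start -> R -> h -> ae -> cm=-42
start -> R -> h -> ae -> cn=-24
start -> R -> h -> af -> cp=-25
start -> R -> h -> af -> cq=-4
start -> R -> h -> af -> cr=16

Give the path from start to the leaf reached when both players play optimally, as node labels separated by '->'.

start -> Q -> f -> y -> bx

j (Priya): min(1, -7) = -7
k (Priya): min(19, -3, 44, 16) = -3
a (Hugo): max(-7, -3) = -3
m (Priya): min(11, -33, -25, 0) = -33
n (Priya): min(33, -26) = -26
p (Priya): min(-11, -20) = -20
b (Hugo): max(-33, -26, -20) = -20
q (Priya): min(-48, -29) = -48
r (Priya): min(-23, 50) = -23
c (Hugo): max(-48, -23) = -23
s (Priya): min(-27, 20, -41) = -41
t (Priya): min(-48, 48, 45) = -48
d (Hugo): max(-41, -48) = -41
P (Priya): min(-3, -20, -23, -41) = -41
u (Priya): min(21, 18) = 18
v (Priya): min(-44, -34, 49) = -44
w (Priya): min(-31, 41, 50) = -31
e (Hugo): max(18, -44, -31) = 18
x (Priya): min(-43, 29, 46, -46) = -46
y (Priya): min(39, 7) = 7
f (Hugo): max(-46, 7) = 7
Q (Priya): min(18, 7) = 7
z (Priya): min(45, -25, 25) = -25
aa (Priya): min(-47, 29) = -47
ab (Priya): min(36, -18) = -18
ac (Priya): min(-44, 11) = -44
g (Hugo): max(-25, -47, -18, -44) = -18
ad (Priya): min(3, -20, -8) = -20
ae (Priya): min(-42, -24) = -42
af (Priya): min(-25, -4, 16) = -25
h (Hugo): max(-20, -42, -25) = -20
R (Priya): min(-18, -20) = -20
start (Hugo): max(-41, 7, -20) = 7
At start, Hugo picks Q (highest: 7).
At Q, Priya picks f (lowest: 7).
At f, Hugo picks y (highest: 7).
At y, Priya picks bx (lowest: 7).
Terminal value 7.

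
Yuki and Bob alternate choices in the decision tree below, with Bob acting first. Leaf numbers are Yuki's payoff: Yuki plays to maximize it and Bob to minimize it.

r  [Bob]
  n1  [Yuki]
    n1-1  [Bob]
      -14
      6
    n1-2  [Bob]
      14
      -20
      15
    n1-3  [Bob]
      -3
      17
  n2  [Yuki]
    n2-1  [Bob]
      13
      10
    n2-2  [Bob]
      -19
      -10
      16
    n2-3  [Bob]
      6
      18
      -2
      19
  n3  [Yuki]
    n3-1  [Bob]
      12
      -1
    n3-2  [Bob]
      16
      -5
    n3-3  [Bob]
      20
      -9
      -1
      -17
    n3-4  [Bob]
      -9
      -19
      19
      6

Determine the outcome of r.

n1-1 (Bob): min(-14, 6) = -14
n1-2 (Bob): min(14, -20, 15) = -20
n1-3 (Bob): min(-3, 17) = -3
n1 (Yuki): max(-14, -20, -3) = -3
n2-1 (Bob): min(13, 10) = 10
n2-2 (Bob): min(-19, -10, 16) = -19
n2-3 (Bob): min(6, 18, -2, 19) = -2
n2 (Yuki): max(10, -19, -2) = 10
n3-1 (Bob): min(12, -1) = -1
n3-2 (Bob): min(16, -5) = -5
n3-3 (Bob): min(20, -9, -1, -17) = -17
n3-4 (Bob): min(-9, -19, 19, 6) = -19
n3 (Yuki): max(-1, -5, -17, -19) = -1
r (Bob): min(-3, 10, -1) = -3

-3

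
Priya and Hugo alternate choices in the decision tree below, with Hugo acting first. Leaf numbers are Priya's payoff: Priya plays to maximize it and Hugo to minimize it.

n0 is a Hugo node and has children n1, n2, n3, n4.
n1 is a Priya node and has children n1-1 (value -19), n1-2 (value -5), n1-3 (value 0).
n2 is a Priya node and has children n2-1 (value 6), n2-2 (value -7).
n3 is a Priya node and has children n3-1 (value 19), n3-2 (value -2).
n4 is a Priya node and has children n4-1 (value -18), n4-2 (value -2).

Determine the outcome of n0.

-2

n1 (Priya): max(-19, -5, 0) = 0
n2 (Priya): max(6, -7) = 6
n3 (Priya): max(19, -2) = 19
n4 (Priya): max(-18, -2) = -2
n0 (Hugo): min(0, 6, 19, -2) = -2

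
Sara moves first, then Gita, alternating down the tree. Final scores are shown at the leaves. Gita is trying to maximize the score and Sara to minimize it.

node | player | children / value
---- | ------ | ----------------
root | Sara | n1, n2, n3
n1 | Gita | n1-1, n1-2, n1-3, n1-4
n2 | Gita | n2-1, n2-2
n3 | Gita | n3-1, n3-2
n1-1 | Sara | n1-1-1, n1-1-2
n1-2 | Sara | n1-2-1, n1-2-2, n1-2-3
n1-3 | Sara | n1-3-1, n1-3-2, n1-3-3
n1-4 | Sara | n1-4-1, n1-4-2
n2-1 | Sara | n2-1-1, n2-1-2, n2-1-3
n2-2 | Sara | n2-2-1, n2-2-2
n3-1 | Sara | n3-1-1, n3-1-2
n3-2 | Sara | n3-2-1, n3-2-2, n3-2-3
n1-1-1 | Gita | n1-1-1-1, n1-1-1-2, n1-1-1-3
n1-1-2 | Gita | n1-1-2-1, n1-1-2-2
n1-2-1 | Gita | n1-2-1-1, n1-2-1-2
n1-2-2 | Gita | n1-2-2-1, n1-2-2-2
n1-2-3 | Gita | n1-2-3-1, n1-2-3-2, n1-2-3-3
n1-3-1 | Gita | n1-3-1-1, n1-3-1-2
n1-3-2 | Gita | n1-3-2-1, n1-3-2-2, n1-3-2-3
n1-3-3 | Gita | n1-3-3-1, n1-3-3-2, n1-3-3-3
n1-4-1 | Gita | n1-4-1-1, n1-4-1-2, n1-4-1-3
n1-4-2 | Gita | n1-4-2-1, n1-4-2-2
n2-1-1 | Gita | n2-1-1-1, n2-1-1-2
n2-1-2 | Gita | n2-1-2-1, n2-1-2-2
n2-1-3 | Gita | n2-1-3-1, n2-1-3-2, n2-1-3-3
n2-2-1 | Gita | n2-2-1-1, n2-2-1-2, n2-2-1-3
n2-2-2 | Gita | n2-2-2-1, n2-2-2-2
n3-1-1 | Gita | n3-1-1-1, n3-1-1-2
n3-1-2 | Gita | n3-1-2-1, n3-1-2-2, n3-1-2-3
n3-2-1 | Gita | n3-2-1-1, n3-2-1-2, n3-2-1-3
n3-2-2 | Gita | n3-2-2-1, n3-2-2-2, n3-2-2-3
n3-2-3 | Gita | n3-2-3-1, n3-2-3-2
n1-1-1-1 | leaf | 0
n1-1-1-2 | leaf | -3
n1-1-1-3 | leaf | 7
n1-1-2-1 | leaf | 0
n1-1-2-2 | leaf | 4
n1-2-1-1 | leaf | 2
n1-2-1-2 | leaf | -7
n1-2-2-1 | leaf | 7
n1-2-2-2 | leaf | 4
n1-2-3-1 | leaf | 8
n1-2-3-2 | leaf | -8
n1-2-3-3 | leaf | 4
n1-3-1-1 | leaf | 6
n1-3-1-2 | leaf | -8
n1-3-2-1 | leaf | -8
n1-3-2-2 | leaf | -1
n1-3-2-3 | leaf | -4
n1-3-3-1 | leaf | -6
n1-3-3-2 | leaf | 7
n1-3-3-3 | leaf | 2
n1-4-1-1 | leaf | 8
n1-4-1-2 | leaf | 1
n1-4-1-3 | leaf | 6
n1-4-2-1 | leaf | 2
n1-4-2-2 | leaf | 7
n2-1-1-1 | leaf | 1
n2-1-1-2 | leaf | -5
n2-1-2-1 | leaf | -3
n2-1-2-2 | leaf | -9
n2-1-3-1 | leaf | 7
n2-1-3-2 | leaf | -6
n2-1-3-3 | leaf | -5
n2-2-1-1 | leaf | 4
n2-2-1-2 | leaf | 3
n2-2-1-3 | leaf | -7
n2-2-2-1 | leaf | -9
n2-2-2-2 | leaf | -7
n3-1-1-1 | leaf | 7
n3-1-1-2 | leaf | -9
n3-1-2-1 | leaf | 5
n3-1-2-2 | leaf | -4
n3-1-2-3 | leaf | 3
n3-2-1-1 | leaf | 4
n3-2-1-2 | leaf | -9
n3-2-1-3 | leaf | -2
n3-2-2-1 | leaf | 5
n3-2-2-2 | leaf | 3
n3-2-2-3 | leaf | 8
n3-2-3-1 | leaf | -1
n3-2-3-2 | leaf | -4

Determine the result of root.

n1-1-1 (Gita): max(0, -3, 7) = 7
n1-1-2 (Gita): max(0, 4) = 4
n1-1 (Sara): min(7, 4) = 4
n1-2-1 (Gita): max(2, -7) = 2
n1-2-2 (Gita): max(7, 4) = 7
n1-2-3 (Gita): max(8, -8, 4) = 8
n1-2 (Sara): min(2, 7, 8) = 2
n1-3-1 (Gita): max(6, -8) = 6
n1-3-2 (Gita): max(-8, -1, -4) = -1
n1-3-3 (Gita): max(-6, 7, 2) = 7
n1-3 (Sara): min(6, -1, 7) = -1
n1-4-1 (Gita): max(8, 1, 6) = 8
n1-4-2 (Gita): max(2, 7) = 7
n1-4 (Sara): min(8, 7) = 7
n1 (Gita): max(4, 2, -1, 7) = 7
n2-1-1 (Gita): max(1, -5) = 1
n2-1-2 (Gita): max(-3, -9) = -3
n2-1-3 (Gita): max(7, -6, -5) = 7
n2-1 (Sara): min(1, -3, 7) = -3
n2-2-1 (Gita): max(4, 3, -7) = 4
n2-2-2 (Gita): max(-9, -7) = -7
n2-2 (Sara): min(4, -7) = -7
n2 (Gita): max(-3, -7) = -3
n3-1-1 (Gita): max(7, -9) = 7
n3-1-2 (Gita): max(5, -4, 3) = 5
n3-1 (Sara): min(7, 5) = 5
n3-2-1 (Gita): max(4, -9, -2) = 4
n3-2-2 (Gita): max(5, 3, 8) = 8
n3-2-3 (Gita): max(-1, -4) = -1
n3-2 (Sara): min(4, 8, -1) = -1
n3 (Gita): max(5, -1) = 5
root (Sara): min(7, -3, 5) = -3

-3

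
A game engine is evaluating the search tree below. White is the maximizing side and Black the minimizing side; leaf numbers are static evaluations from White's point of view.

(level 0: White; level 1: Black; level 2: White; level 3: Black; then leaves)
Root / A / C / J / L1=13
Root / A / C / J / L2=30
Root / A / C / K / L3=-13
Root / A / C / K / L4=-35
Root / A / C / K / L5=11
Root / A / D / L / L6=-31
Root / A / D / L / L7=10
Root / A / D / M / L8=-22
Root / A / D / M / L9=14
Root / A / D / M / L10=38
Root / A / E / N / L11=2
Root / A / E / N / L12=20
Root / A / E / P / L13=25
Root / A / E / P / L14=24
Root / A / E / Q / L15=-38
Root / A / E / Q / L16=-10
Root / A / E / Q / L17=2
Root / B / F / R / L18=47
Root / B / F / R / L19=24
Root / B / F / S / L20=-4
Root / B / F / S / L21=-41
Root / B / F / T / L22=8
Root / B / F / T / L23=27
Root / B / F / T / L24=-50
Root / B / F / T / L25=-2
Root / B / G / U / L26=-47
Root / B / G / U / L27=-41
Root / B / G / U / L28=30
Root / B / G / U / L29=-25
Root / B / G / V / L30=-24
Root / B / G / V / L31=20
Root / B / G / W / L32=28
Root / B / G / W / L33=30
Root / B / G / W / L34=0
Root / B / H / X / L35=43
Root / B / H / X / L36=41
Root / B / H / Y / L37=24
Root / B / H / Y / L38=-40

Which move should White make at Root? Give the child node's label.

B

J (Black): min(13, 30) = 13
K (Black): min(-13, -35, 11) = -35
C (White): max(13, -35) = 13
L (Black): min(-31, 10) = -31
M (Black): min(-22, 14, 38) = -22
D (White): max(-31, -22) = -22
N (Black): min(2, 20) = 2
P (Black): min(25, 24) = 24
Q (Black): min(-38, -10, 2) = -38
E (White): max(2, 24, -38) = 24
A (Black): min(13, -22, 24) = -22
R (Black): min(47, 24) = 24
S (Black): min(-4, -41) = -41
T (Black): min(8, 27, -50, -2) = -50
F (White): max(24, -41, -50) = 24
U (Black): min(-47, -41, 30, -25) = -47
V (Black): min(-24, 20) = -24
W (Black): min(28, 30, 0) = 0
G (White): max(-47, -24, 0) = 0
X (Black): min(43, 41) = 41
Y (Black): min(24, -40) = -40
H (White): max(41, -40) = 41
B (Black): min(24, 0, 41) = 0
Root (White): max(-22, 0) = 0
White at Root wants the highest of {A=-22, B=0}, so chooses B.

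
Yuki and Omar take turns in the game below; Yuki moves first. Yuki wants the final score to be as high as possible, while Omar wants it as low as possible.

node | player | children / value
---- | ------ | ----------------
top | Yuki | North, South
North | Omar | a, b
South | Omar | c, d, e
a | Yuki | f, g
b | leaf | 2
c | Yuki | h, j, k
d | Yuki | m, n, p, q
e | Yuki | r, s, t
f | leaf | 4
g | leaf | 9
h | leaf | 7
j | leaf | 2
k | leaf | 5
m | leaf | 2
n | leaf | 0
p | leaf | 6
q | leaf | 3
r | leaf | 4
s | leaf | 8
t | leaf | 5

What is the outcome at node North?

2

a (Yuki): max(4, 9) = 9
North (Omar): min(9, 2) = 2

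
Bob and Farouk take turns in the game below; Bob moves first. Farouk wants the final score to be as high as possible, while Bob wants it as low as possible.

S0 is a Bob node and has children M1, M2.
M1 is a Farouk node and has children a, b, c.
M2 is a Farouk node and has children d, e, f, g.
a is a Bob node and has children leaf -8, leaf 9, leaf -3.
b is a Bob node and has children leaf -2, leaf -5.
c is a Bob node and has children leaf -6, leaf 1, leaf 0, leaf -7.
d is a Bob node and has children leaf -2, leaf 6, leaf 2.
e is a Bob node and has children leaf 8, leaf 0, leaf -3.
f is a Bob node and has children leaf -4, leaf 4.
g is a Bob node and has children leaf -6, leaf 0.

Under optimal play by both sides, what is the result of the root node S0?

-5

a (Bob): min(-8, 9, -3) = -8
b (Bob): min(-2, -5) = -5
c (Bob): min(-6, 1, 0, -7) = -7
M1 (Farouk): max(-8, -5, -7) = -5
d (Bob): min(-2, 6, 2) = -2
e (Bob): min(8, 0, -3) = -3
f (Bob): min(-4, 4) = -4
g (Bob): min(-6, 0) = -6
M2 (Farouk): max(-2, -3, -4, -6) = -2
S0 (Bob): min(-5, -2) = -5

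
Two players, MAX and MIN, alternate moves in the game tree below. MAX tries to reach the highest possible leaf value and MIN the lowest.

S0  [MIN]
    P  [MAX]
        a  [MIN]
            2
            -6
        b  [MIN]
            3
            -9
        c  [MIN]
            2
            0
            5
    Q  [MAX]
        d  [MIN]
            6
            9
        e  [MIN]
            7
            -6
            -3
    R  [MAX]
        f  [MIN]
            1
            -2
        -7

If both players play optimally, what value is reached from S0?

-2

a (MIN): min(2, -6) = -6
b (MIN): min(3, -9) = -9
c (MIN): min(2, 0, 5) = 0
P (MAX): max(-6, -9, 0) = 0
d (MIN): min(6, 9) = 6
e (MIN): min(7, -6, -3) = -6
Q (MAX): max(6, -6) = 6
f (MIN): min(1, -2) = -2
R (MAX): max(-2, -7) = -2
S0 (MIN): min(0, 6, -2) = -2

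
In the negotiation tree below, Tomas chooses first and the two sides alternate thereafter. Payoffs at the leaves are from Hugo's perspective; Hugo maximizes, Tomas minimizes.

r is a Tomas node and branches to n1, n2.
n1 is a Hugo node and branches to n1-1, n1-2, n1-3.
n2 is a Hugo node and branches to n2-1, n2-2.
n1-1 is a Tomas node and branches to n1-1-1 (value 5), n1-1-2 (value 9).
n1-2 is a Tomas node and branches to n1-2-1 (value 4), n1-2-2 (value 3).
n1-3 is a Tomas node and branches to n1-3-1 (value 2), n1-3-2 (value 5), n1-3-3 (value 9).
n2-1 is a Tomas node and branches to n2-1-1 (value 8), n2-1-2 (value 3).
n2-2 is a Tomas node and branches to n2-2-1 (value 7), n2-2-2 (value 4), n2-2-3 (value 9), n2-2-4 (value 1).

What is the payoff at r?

3

n1-1 (Tomas): min(5, 9) = 5
n1-2 (Tomas): min(4, 3) = 3
n1-3 (Tomas): min(2, 5, 9) = 2
n1 (Hugo): max(5, 3, 2) = 5
n2-1 (Tomas): min(8, 3) = 3
n2-2 (Tomas): min(7, 4, 9, 1) = 1
n2 (Hugo): max(3, 1) = 3
r (Tomas): min(5, 3) = 3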